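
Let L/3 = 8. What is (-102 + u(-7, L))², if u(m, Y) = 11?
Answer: 8281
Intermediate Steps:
L = 24 (L = 3*8 = 24)
(-102 + u(-7, L))² = (-102 + 11)² = (-91)² = 8281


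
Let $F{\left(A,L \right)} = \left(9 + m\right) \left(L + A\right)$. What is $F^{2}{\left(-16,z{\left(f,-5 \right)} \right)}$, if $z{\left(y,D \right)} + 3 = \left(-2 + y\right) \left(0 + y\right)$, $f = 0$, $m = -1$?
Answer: $23104$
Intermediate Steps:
$z{\left(y,D \right)} = -3 + y \left(-2 + y\right)$ ($z{\left(y,D \right)} = -3 + \left(-2 + y\right) \left(0 + y\right) = -3 + \left(-2 + y\right) y = -3 + y \left(-2 + y\right)$)
$F{\left(A,L \right)} = 8 A + 8 L$ ($F{\left(A,L \right)} = \left(9 - 1\right) \left(L + A\right) = 8 \left(A + L\right) = 8 A + 8 L$)
$F^{2}{\left(-16,z{\left(f,-5 \right)} \right)} = \left(8 \left(-16\right) + 8 \left(-3 + 0^{2} - 0\right)\right)^{2} = \left(-128 + 8 \left(-3 + 0 + 0\right)\right)^{2} = \left(-128 + 8 \left(-3\right)\right)^{2} = \left(-128 - 24\right)^{2} = \left(-152\right)^{2} = 23104$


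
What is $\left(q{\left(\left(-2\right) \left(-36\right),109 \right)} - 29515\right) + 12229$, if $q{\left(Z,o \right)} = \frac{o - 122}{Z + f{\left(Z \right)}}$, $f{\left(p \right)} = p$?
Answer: $- \frac{2489197}{144} \approx -17286.0$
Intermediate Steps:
$q{\left(Z,o \right)} = \frac{-122 + o}{2 Z}$ ($q{\left(Z,o \right)} = \frac{o - 122}{Z + Z} = \frac{-122 + o}{2 Z}$)
$\left(q{\left(\left(-2\right) \left(-36\right),109 \right)} - 29515\right) + 12229 = \left(\frac{-122 + 109}{2 \left(\left(-2\right) \left(-36\right)\right)} - 29515\right) + 12229 = \left(\frac{1}{2} \cdot \frac{1}{72} \left(-13\right) - 29515\right) + 12229 = \left(- \frac{13}{144} - 29515\right) + 12229 = - \frac{4250173}{144} + 12229 = - \frac{2489197}{144}$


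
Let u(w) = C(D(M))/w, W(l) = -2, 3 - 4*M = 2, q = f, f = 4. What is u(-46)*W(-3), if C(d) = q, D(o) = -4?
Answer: 4/23 ≈ 0.17391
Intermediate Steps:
q = 4
M = 1/4 (M = 3/4 - 1/4*2 = 3/4 - 1/2 = 1/4 ≈ 0.25000)
C(d) = 4
u(w) = 4/w
u(-46)*W(-3) = (4/(-46))*(-2) = (4*(-1/46))*(-2) = -2/23*(-2) = 4/23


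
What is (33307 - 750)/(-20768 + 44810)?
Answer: 32557/24042 ≈ 1.3542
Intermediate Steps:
(33307 - 750)/(-20768 + 44810) = 32557/24042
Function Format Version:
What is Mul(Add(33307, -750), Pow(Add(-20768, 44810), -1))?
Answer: Rational(32557, 24042) ≈ 1.3542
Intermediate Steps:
Mul(Add(33307, -750), Pow(Add(-20768, 44810), -1)) = Mul(32557, Pow(24042, -1)) = Mul(32557, Rational(1, 24042)) = Rational(32557, 24042)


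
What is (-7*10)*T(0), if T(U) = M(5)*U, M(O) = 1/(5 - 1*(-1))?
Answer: 0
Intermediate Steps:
M(O) = ⅙ (M(O) = 1/(5 + 1) = 1/6 = ⅙)
T(U) = U/6
(-7*10)*T(0) = (-7*10)*((⅙)*0) = -70*0 = 0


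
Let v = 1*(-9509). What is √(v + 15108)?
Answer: √5599 ≈ 74.826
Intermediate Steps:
v = -9509
√(v + 15108) = √(-9509 + 15108) = √5599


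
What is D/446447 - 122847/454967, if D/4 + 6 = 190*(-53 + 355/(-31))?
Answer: -2391381698487/6296678219719 ≈ -0.37978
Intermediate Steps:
D = -1519224/31 (D = -24 + 4*(190*(-53 + 355/(-31))) = -24 + 4*(190*(-53 + 355*(-1/31))) = -24 + 4*(190*(-53 - 355/31)) = -24 + 4*(190*(-1998/31)) = -24 + 4*(-379620/31) = -24 - 1518480/31 = -1519224/31 ≈ -49007.)
D/446447 - 122847/454967 = -1519224/31/446447 - 122847/454967 = -1519224/31*1/446447 - 122847*1/454967 = -1519224/13839857 - 122847/454967 = -2391381698487/6296678219719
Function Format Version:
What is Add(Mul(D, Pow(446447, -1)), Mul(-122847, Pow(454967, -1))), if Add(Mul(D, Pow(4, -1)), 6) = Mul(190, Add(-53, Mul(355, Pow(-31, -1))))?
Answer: Rational(-2391381698487, 6296678219719) ≈ -0.37978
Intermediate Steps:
D = Rational(-1519224, 31) (D = Add(-24, Mul(4, Mul(190, Add(-53, Mul(355, Pow(-31, -1)))))) = Add(-24, Mul(4, Mul(190, Add(-53, Mul(355, Rational(-1, 31)))))) = Add(-24, Mul(4, Mul(190, Add(-53, Rational(-355, 31))))) = Add(-24, Mul(4, Mul(190, Rational(-1998, 31)))) = Add(-24, Mul(4, Rational(-379620, 31))) = Add(-24, Rational(-1518480, 31)) = Rational(-1519224, 31) ≈ -49007.)
Add(Mul(D, Pow(446447, -1)), Mul(-122847, Pow(454967, -1))) = Add(Mul(Rational(-1519224, 31), Pow(446447, -1)), Mul(-122847, Pow(454967, -1))) = Add(Mul(Rational(-1519224, 31), Rational(1, 446447)), Mul(-122847, Rational(1, 454967))) = Add(Rational(-1519224, 13839857), Rational(-122847, 454967)) = Rational(-2391381698487, 6296678219719)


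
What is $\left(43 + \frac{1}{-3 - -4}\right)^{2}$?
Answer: $1936$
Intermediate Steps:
$\left(43 + \frac{1}{-3 - -4}\right)^{2} = \left(43 + \frac{1}{-3 + 4}\right)^{2} = \left(43 + 1^{-1}\right)^{2} = \left(43 + 1\right)^{2} = 44^{2} = 1936$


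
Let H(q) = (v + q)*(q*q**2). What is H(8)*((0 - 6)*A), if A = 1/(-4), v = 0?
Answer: 6144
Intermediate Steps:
A = -1/4 ≈ -0.25000
H(q) = q**4 (H(q) = (0 + q)*(q*q**2) = q*q**3 = q**4)
H(8)*((0 - 6)*A) = 8**4*((0 - 6)*(-1/4)) = 4096*(-6*(-1/4)) = 4096*(3/2) = 6144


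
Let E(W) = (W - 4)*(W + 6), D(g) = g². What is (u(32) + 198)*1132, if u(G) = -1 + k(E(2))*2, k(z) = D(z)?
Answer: 802588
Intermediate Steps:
E(W) = (-4 + W)*(6 + W)
k(z) = z²
u(G) = 511 (u(G) = -1 + (-24 + 2² + 2*2)²*2 = -1 + (-24 + 4 + 4)²*2 = -1 + (-16)²*2 = -1 + 256*2 = -1 + 512 = 511)
(u(32) + 198)*1132 = (511 + 198)*1132 = 709*1132 = 802588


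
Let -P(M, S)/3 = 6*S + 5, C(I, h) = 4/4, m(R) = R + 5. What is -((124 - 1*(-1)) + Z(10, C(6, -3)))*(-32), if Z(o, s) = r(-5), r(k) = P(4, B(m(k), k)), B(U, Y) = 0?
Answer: 3520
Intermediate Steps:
m(R) = 5 + R
C(I, h) = 1 (C(I, h) = 4*(¼) = 1)
P(M, S) = -15 - 18*S (P(M, S) = -3*(6*S + 5) = -3*(5 + 6*S) = -15 - 18*S)
r(k) = -15 (r(k) = -15 - 18*0 = -15 + 0 = -15)
Z(o, s) = -15
-((124 - 1*(-1)) + Z(10, C(6, -3)))*(-32) = -((124 - 1*(-1)) - 15)*(-32) = -((124 + 1) - 15)*(-32) = -(125 - 15)*(-32) = -110*(-32) = -1*(-3520) = 3520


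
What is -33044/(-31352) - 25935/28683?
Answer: 11223911/74939118 ≈ 0.14977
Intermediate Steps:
-33044/(-31352) - 25935/28683 = -33044*(-1/31352) - 25935*1/28683 = 8261/7838 - 8645/9561 = 11223911/74939118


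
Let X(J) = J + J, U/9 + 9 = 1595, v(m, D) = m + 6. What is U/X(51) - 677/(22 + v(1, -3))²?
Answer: 1989230/14297 ≈ 139.14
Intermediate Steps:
v(m, D) = 6 + m
U = 14274 (U = -81 + 9*1595 = -81 + 14355 = 14274)
X(J) = 2*J
U/X(51) - 677/(22 + v(1, -3))² = 14274/((2*51)) - 677/(22 + (6 + 1))² = 14274/102 - 677/(22 + 7)² = 14274*(1/102) - 677/(29²) = 2379/17 - 677/841 = 1989230/14297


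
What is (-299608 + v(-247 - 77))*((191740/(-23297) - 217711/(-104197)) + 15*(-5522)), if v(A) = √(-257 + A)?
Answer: 60246036152459187464/2427477509 - 201082868790083*I*√581/2427477509 ≈ 2.4818e+10 - 1.9967e+6*I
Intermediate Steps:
(-299608 + v(-247 - 77))*((191740/(-23297) - 217711/(-104197)) + 15*(-5522)) = (-299608 + √(-257 + (-247 - 77)))*((191740/(-23297) - 217711/(-104197)) + 15*(-5522)) = (-299608 + √(-257 - 324))*((191740*(-1/23297) - 217711*(-1/104197)) - 82830) = (-299608 + √(-581))*((-191740/23297 + 217711/104197) - 82830) = (-299608 + I*√581)*(-14906719613/2427477509 - 82830) = (-299608 + I*√581)*(-201082868790083/2427477509) = 60246036152459187464/2427477509 - 201082868790083*I*√581/2427477509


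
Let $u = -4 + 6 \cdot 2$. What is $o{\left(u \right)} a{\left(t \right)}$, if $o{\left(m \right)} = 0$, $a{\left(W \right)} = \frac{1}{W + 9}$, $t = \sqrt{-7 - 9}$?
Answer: $0$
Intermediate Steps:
$t = 4 i$ ($t = \sqrt{-16} = 4 i \approx 4.0 i$)
$a{\left(W \right)} = \frac{1}{9 + W}$
$u = 8$ ($u = -4 + 12 = 8$)
$o{\left(u \right)} a{\left(t \right)} = \frac{0}{9 + 4 i} = 0 \frac{9 - 4 i}{97} = 0$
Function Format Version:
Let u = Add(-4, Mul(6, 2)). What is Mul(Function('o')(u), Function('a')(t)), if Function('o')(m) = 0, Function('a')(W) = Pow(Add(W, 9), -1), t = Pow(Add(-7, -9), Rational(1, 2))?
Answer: 0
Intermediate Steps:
t = Mul(4, I) (t = Pow(-16, Rational(1, 2)) = Mul(4, I) ≈ Mul(4.0000, I))
Function('a')(W) = Pow(Add(9, W), -1)
u = 8 (u = Add(-4, 12) = 8)
Mul(Function('o')(u), Function('a')(t)) = Mul(0, Pow(Add(9, Mul(4, I)), -1)) = Mul(0, Mul(Rational(1, 97), Add(9, Mul(-4, I)))) = 0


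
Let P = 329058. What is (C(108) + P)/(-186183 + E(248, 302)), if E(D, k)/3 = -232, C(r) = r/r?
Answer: -329059/186879 ≈ -1.7608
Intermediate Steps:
C(r) = 1
E(D, k) = -696 (E(D, k) = 3*(-232) = -696)
(C(108) + P)/(-186183 + E(248, 302)) = (1 + 329058)/(-186183 - 696) = 329059/(-186879) = 329059*(-1/186879) = -329059/186879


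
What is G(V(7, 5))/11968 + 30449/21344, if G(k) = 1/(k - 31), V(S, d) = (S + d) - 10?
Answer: 11387903/7982656 ≈ 1.4266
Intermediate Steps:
V(S, d) = -10 + S + d
G(k) = 1/(-31 + k)
G(V(7, 5))/11968 + 30449/21344 = 1/((-31 + (-10 + 7 + 5))*11968) + 30449/21344 = (1/11968)/(-31 + 2) + 30449*(1/21344) = (1/11968)/(-29) + 30449/21344 = -1/29*1/11968 + 30449/21344 = -1/347072 + 30449/21344 = 11387903/7982656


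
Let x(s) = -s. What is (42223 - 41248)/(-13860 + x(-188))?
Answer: -975/13672 ≈ -0.071314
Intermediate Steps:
(42223 - 41248)/(-13860 + x(-188)) = (42223 - 41248)/(-13860 - 1*(-188)) = 975/(-13860 + 188) = 975/(-13672) = 975*(-1/13672) = -975/13672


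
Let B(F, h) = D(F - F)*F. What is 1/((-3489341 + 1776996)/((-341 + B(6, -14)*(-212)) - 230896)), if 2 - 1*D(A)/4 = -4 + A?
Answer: 52353/342469 ≈ 0.15287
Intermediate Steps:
D(A) = 24 - 4*A (D(A) = 8 - 4*(-4 + A) = 8 + (16 - 4*A) = 24 - 4*A)
B(F, h) = 24*F (B(F, h) = (24 - 4*(F - F))*F = (24 - 4*0)*F = (24 + 0)*F = 24*F)
1/((-3489341 + 1776996)/((-341 + B(6, -14)*(-212)) - 230896)) = 1/((-3489341 + 1776996)/((-341 + (24*6)*(-212)) - 230896)) = 1/(-1712345/((-341 + 144*(-212)) - 230896)) = 1/(-1712345/((-341 - 30528) - 230896)) = 1/(-1712345/(-30869 - 230896)) = 1/(-1712345/(-261765)) = 1/(-1712345*(-1/261765)) = 1/(342469/52353) = 52353/342469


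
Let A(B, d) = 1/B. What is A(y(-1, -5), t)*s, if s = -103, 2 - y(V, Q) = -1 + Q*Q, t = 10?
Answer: 103/22 ≈ 4.6818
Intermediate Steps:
y(V, Q) = 3 - Q**2 (y(V, Q) = 2 - (-1 + Q*Q) = 2 - (-1 + Q**2) = 2 + (1 - Q**2) = 3 - Q**2)
A(y(-1, -5), t)*s = -103/(3 - 1*(-5)**2) = -103/(3 - 1*25) = -103/(3 - 25) = -103/(-22) = -1/22*(-103) = 103/22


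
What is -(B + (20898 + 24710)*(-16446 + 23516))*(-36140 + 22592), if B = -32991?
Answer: 4368086128812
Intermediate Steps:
-(B + (20898 + 24710)*(-16446 + 23516))*(-36140 + 22592) = -(-32991 + (20898 + 24710)*(-16446 + 23516))*(-36140 + 22592) = -(-32991 + 45608*7070)*(-13548) = -(-32991 + 322448560)*(-13548) = -322415569*(-13548) = -1*(-4368086128812) = 4368086128812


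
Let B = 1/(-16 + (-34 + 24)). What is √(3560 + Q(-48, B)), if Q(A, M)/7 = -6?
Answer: √3518 ≈ 59.313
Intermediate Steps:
B = -1/26 (B = 1/(-16 - 10) = 1/(-26) = -1/26 ≈ -0.038462)
Q(A, M) = -42 (Q(A, M) = 7*(-6) = -42)
√(3560 + Q(-48, B)) = √(3560 - 42) = √3518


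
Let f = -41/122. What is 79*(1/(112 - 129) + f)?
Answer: -64701/2074 ≈ -31.196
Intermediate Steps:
f = -41/122 (f = -41*1/122 = -41/122 ≈ -0.33607)
79*(1/(112 - 129) + f) = 79*(1/(112 - 129) - 41/122) = 79*(1/(-17) - 41/122) = 79*(-1/17 - 41/122) = 79*(-819/2074) = -64701/2074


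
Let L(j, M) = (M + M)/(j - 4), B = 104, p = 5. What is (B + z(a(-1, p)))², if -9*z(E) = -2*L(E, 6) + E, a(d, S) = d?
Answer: 21724921/2025 ≈ 10728.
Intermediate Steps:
L(j, M) = 2*M/(-4 + j) (L(j, M) = (2*M)/(-4 + j) = 2*M/(-4 + j))
z(E) = -E/9 + 8/(3*(-4 + E)) (z(E) = -(-4*6/(-4 + E) + E)/9 = -(-24/(-4 + E) + E)/9 = -(E - 24/(-4 + E))/9 = -E/9 + 8/(3*(-4 + E)))
(B + z(a(-1, p)))² = (104 + (24 - 1*(-1)*(-4 - 1))/(9*(-4 - 1)))² = (104 + (⅑)*(24 - 1*(-1)*(-5))/(-5))² = (104 + (⅑)*(-⅕)*(24 - 5))² = (104 + (⅑)*(-⅕)*19)² = (104 - 19/45)² = (4661/45)² = 21724921/2025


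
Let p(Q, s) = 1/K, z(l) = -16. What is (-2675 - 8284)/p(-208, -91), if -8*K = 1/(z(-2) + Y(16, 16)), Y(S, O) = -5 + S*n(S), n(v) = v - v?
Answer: -3653/56 ≈ -65.232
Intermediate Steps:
n(v) = 0
Y(S, O) = -5 (Y(S, O) = -5 + S*0 = -5 + 0 = -5)
K = 1/168 (K = -1/(8*(-16 - 5)) = -1/8/(-21) = -1/8*(-1/21) = 1/168 ≈ 0.0059524)
p(Q, s) = 168 (p(Q, s) = 1/(1/168) = 168)
(-2675 - 8284)/p(-208, -91) = (-2675 - 8284)/168 = -10959*1/168 = -3653/56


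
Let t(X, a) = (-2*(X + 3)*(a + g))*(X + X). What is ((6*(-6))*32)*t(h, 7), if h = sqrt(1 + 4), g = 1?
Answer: 184320 + 110592*sqrt(5) ≈ 4.3161e+5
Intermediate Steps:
h = sqrt(5) ≈ 2.2361
t(X, a) = -4*X*(1 + a)*(3 + X) (t(X, a) = (-2*(X + 3)*(a + 1))*(X + X) = (-2*(3 + X)*(1 + a))*(2*X) = (-2*(1 + a)*(3 + X))*(2*X) = -4*X*(1 + a)*(3 + X))
((6*(-6))*32)*t(h, 7) = ((6*(-6))*32)*(-4*sqrt(5)*(3 + sqrt(5) + 3*7 + sqrt(5)*7)) = (-36*32)*(-4*sqrt(5)*(3 + sqrt(5) + 21 + 7*sqrt(5))) = -(-4608)*sqrt(5)*(24 + 8*sqrt(5)) = 4608*sqrt(5)*(24 + 8*sqrt(5))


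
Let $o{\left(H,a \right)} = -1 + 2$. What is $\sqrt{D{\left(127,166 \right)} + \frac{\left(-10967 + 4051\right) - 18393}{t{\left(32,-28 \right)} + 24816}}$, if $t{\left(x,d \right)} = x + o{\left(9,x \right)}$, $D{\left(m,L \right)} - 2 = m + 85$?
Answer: $\frac{\sqrt{14612252897}}{8283} \approx 14.594$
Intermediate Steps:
$D{\left(m,L \right)} = 87 + m$ ($D{\left(m,L \right)} = 2 + \left(m + 85\right) = 2 + \left(85 + m\right) = 87 + m$)
$o{\left(H,a \right)} = 1$
$t{\left(x,d \right)} = 1 + x$ ($t{\left(x,d \right)} = x + 1 = 1 + x$)
$\sqrt{D{\left(127,166 \right)} + \frac{\left(-10967 + 4051\right) - 18393}{t{\left(32,-28 \right)} + 24816}} = \sqrt{\left(87 + 127\right) + \frac{\left(-10967 + 4051\right) - 18393}{\left(1 + 32\right) + 24816}} = \sqrt{214 + \frac{-6916 - 18393}{33 + 24816}} = \sqrt{214 - \frac{25309}{24849}} = \sqrt{\frac{5292377}{24849}} = \frac{\sqrt{14612252897}}{8283}$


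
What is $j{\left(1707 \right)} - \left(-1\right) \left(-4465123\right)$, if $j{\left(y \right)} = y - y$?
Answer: $-4465123$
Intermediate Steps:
$j{\left(y \right)} = 0$
$j{\left(1707 \right)} - \left(-1\right) \left(-4465123\right) = 0 - \left(-1\right) \left(-4465123\right) = 0 - 4465123 = -4465123$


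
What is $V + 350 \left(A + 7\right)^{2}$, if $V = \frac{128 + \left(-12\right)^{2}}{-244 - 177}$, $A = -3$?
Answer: $\frac{2357328}{421} \approx 5599.4$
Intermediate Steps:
$V = - \frac{272}{421}$ ($V = \frac{128 + 144}{-421} = 272 \left(- \frac{1}{421}\right) = - \frac{272}{421} \approx -0.64608$)
$V + 350 \left(A + 7\right)^{2} = - \frac{272}{421} + 350 \left(-3 + 7\right)^{2} = - \frac{272}{421} + 350 \cdot 4^{2} = - \frac{272}{421} + 350 \cdot 16 = - \frac{272}{421} + 5600 = \frac{2357328}{421}$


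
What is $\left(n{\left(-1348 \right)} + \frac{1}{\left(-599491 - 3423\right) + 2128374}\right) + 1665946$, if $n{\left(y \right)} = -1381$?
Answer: $\frac{2539227324901}{1525460} \approx 1.6646 \cdot 10^{6}$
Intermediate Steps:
$\left(n{\left(-1348 \right)} + \frac{1}{\left(-599491 - 3423\right) + 2128374}\right) + 1665946 = \left(-1381 + \frac{1}{\left(-599491 - 3423\right) + 2128374}\right) + 1665946 = \left(-1381 + \frac{1}{-602914 + 2128374}\right) + 1665946 = \left(-1381 + \frac{1}{1525460}\right) + 1665946 = - \frac{2106660259}{1525460} + 1665946 = \frac{2539227324901}{1525460}$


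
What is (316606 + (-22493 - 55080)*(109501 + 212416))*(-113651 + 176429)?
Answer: -1567676573919630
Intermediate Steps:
(316606 + (-22493 - 55080)*(109501 + 212416))*(-113651 + 176429) = (316606 - 77573*321917)*62778 = (316606 - 24972067441)*62778 = -24971750835*62778 = -1567676573919630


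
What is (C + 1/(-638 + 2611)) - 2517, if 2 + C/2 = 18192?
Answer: 66811700/1973 ≈ 33863.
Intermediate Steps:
C = 36380 (C = -4 + 2*18192 = -4 + 36384 = 36380)
(C + 1/(-638 + 2611)) - 2517 = (36380 + 1/(-638 + 2611)) - 2517 = (36380 + 1/1973) - 2517 = 71777741/1973 - 2517 = 66811700/1973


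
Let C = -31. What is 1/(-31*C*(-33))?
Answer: -1/31713 ≈ -3.1533e-5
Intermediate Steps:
1/(-31*C*(-33)) = 1/(-31*(-31)*(-33)) = 1/(961*(-33)) = 1/(-31713) = -1/31713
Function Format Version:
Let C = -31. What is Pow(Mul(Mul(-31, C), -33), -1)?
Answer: Rational(-1, 31713) ≈ -3.1533e-5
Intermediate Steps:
Pow(Mul(Mul(-31, C), -33), -1) = Pow(Mul(Mul(-31, -31), -33), -1) = Pow(Mul(961, -33), -1) = Pow(-31713, -1) = Rational(-1, 31713)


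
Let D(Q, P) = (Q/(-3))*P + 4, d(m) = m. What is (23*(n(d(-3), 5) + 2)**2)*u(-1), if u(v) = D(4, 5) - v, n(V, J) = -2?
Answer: 0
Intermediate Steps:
D(Q, P) = 4 - P*Q/3 (D(Q, P) = (Q*(-1/3))*P + 4 = (-Q/3)*P + 4 = -P*Q/3 + 4 = 4 - P*Q/3)
u(v) = -8/3 - v (u(v) = (4 - 1/3*5*4) - v = (4 - 20/3) - v = -8/3 - v)
(23*(n(d(-3), 5) + 2)**2)*u(-1) = (23*(-2 + 2)**2)*(-8/3 - 1*(-1)) = (23*0**2)*(-8/3 + 1) = (23*0)*(-5/3) = 0*(-5/3) = 0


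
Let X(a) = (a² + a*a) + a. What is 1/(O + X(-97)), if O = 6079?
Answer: 1/24800 ≈ 4.0323e-5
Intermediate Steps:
X(a) = a + 2*a² (X(a) = (a² + a²) + a = 2*a² + a = a + 2*a²)
1/(O + X(-97)) = 1/(6079 - 97*(1 + 2*(-97))) = 1/(6079 - 97*(1 - 194)) = 1/(6079 - 97*(-193)) = 1/(6079 + 18721) = 1/24800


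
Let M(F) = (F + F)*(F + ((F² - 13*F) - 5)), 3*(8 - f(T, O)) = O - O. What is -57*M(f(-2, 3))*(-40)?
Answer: -1349760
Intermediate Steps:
f(T, O) = 8 (f(T, O) = 8 - (O - O)/3 = 8 - ⅓*0 = 8 + 0 = 8)
M(F) = 2*F*(-5 + F² - 12*F) (M(F) = (2*F)*(F + (-5 + F² - 13*F)) = (2*F)*(-5 + F² - 12*F) = 2*F*(-5 + F² - 12*F))
-57*M(f(-2, 3))*(-40) = -114*8*(-5 + 8² - 12*8)*(-40) = -114*8*(-5 + 64 - 96)*(-40) = -114*8*(-37)*(-40) = -57*(-592)*(-40) = 33744*(-40) = -1349760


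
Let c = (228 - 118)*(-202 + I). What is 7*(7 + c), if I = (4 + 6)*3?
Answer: -132391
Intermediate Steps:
I = 30 (I = 10*3 = 30)
c = -18920 (c = (228 - 118)*(-202 + 30) = 110*(-172) = -18920)
7*(7 + c) = 7*(7 - 18920) = 7*(-18913) = -132391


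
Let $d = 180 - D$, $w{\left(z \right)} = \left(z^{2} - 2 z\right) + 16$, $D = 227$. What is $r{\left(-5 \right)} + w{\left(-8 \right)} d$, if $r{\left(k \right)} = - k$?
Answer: $-4507$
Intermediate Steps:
$w{\left(z \right)} = 16 + z^{2} - 2 z$
$d = -47$ ($d = 180 - 227 = -47$)
$r{\left(-5 \right)} + w{\left(-8 \right)} d = \left(-1\right) \left(-5\right) + \left(16 + \left(-8\right)^{2} - -16\right) \left(-47\right) = 5 + \left(16 + 64 + 16\right) \left(-47\right) = 5 + 96 \left(-47\right) = 5 - 4512 = -4507$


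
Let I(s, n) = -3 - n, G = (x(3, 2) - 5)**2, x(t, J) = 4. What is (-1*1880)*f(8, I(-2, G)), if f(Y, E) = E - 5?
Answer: 16920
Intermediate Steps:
G = 1 (G = (4 - 5)**2 = (-1)**2 = 1)
f(Y, E) = -5 + E
(-1*1880)*f(8, I(-2, G)) = (-1*1880)*(-5 + (-3 - 1*1)) = -1880*(-5 + (-3 - 1)) = -1880*(-5 - 4) = -1880*(-9) = 16920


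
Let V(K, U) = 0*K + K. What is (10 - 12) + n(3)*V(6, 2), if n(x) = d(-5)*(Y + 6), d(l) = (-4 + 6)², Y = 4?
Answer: 238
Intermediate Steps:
d(l) = 4 (d(l) = 2² = 4)
n(x) = 40 (n(x) = 4*(4 + 6) = 4*10 = 40)
V(K, U) = K (V(K, U) = 0 + K = K)
(10 - 12) + n(3)*V(6, 2) = (10 - 12) + 40*6 = -2 + 240 = 238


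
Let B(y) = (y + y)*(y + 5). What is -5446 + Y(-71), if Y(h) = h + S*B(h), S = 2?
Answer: 13227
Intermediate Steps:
B(y) = 2*y*(5 + y) (B(y) = (2*y)*(5 + y) = 2*y*(5 + y))
Y(h) = h + 4*h*(5 + h) (Y(h) = h + 2*(2*h*(5 + h)) = h + 4*h*(5 + h))
-5446 + Y(-71) = -5446 - 71*(21 + 4*(-71)) = -5446 - 71*(21 - 284) = -5446 - 71*(-263) = -5446 + 18673 = 13227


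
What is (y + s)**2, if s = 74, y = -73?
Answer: 1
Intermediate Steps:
(y + s)**2 = (-73 + 74)**2 = 1**2 = 1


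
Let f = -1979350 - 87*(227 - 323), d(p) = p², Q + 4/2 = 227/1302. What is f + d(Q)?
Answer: -3341238043463/1695204 ≈ -1.9710e+6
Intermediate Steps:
Q = -2377/1302 (Q = -2 + 227/1302 = -2377/1302 ≈ -1.8257)
f = -1970998 (f = -1979350 - 87*(-96) = -1979350 - 1*(-8352) = -1979350 + 8352 = -1970998)
f + d(Q) = -1970998 + (-2377/1302)² = -1970998 + 5650129/1695204 = -3341238043463/1695204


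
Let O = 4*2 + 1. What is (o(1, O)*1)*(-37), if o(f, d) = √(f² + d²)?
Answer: -37*√82 ≈ -335.05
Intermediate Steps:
O = 9 (O = 8 + 1 = 9)
o(f, d) = √(d² + f²)
(o(1, O)*1)*(-37) = (√(9² + 1²)*1)*(-37) = (√(81 + 1)*1)*(-37) = (√82*1)*(-37) = √82*(-37) = -37*√82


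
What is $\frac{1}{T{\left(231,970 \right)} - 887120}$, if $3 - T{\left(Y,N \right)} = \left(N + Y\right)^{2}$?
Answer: $- \frac{1}{2329518} \approx -4.2927 \cdot 10^{-7}$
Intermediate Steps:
$T{\left(Y,N \right)} = 3 - \left(N + Y\right)^{2}$
$\frac{1}{T{\left(231,970 \right)} - 887120} = \frac{1}{\left(3 - \left(970 + 231\right)^{2}\right) - 887120} = \frac{1}{\left(3 - 1201^{2}\right) - 887120} = \frac{1}{\left(3 - 1442401\right) - 887120} = \frac{1}{-1442398 - 887120} = \frac{1}{-2329518} = - \frac{1}{2329518}$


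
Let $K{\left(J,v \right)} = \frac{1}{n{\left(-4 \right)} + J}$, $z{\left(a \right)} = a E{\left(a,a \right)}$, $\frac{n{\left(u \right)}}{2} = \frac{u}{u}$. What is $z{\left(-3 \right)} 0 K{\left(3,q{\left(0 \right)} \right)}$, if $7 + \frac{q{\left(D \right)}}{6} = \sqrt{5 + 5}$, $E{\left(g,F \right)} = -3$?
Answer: $0$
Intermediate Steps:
$n{\left(u \right)} = 2$ ($n{\left(u \right)} = 2 \frac{u}{u} = 2 \cdot 1 = 2$)
$z{\left(a \right)} = - 3 a$ ($z{\left(a \right)} = a \left(-3\right) = - 3 a$)
$q{\left(D \right)} = -42 + 6 \sqrt{10}$ ($q{\left(D \right)} = -42 + 6 \sqrt{5 + 5} = -42 + 6 \sqrt{10}$)
$K{\left(J,v \right)} = \frac{1}{2 + J}$
$z{\left(-3 \right)} 0 K{\left(3,q{\left(0 \right)} \right)} = \frac{\left(-3\right) \left(-3\right) 0}{2 + 3} = \frac{9 \cdot 0}{5} = 0 \cdot \frac{1}{5} = 0$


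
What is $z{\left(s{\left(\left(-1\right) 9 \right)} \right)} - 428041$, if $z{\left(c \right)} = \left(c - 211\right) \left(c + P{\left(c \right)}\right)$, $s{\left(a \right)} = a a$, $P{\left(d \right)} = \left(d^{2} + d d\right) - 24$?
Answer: $-2141311$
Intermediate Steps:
$P{\left(d \right)} = -24 + 2 d^{2}$ ($P{\left(d \right)} = \left(d^{2} + d^{2}\right) - 24 = 2 d^{2} - 24 = -24 + 2 d^{2}$)
$s{\left(a \right)} = a^{2}$
$z{\left(c \right)} = \left(-211 + c\right) \left(-24 + c + 2 c^{2}\right)$ ($z{\left(c \right)} = \left(c - 211\right) \left(c + \left(-24 + 2 c^{2}\right)\right) = \left(-211 + c\right) \left(-24 + c + 2 c^{2}\right)$)
$z{\left(s{\left(\left(-1\right) 9 \right)} \right)} - 428041 = \left(5064 - 421 \left(\left(\left(-1\right) 9\right)^{2}\right)^{2} - 235 \left(\left(-1\right) 9\right)^{2} + 2 \left(\left(\left(-1\right) 9\right)^{2}\right)^{3}\right) - 428041 = \left(5064 - 421 \left(\left(-9\right)^{2}\right)^{2} - 235 \left(-9\right)^{2} + 2 \left(\left(-9\right)^{2}\right)^{3}\right) - 428041 = \left(5064 - 421 \cdot 81^{2} - 19035 + 2 \cdot 81^{3}\right) - 428041 = \left(5064 - 2762181 - 19035 + 2 \cdot 531441\right) - 428041 = \left(5064 - 2762181 - 19035 + 1062882\right) - 428041 = -1713270 - 428041 = -2141311$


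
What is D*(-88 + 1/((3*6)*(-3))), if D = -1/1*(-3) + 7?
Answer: -23765/27 ≈ -880.19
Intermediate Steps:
D = 10 (D = -1*1*(-3) + 7 = -1*(-3) + 7 = 3 + 7 = 10)
D*(-88 + 1/((3*6)*(-3))) = 10*(-88 + 1/((3*6)*(-3))) = 10*(-88 + 1/(18*(-3))) = 10*(-88 + 1/(-54)) = 10*(-88 - 1/54) = 10*(-4753/54) = -23765/27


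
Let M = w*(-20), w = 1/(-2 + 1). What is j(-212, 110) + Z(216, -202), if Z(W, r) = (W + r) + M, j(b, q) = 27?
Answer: 61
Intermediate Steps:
w = -1 (w = 1/(-1) = -1)
M = 20 (M = -1*(-20) = 20)
Z(W, r) = 20 + W + r (Z(W, r) = (W + r) + 20 = 20 + W + r)
j(-212, 110) + Z(216, -202) = 27 + (20 + 216 - 202) = 27 + 34 = 61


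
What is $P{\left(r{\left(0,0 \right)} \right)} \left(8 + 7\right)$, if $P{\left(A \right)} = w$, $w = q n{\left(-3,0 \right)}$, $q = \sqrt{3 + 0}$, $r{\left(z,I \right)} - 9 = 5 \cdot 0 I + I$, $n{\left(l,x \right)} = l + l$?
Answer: $- 90 \sqrt{3} \approx -155.88$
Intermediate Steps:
$n{\left(l,x \right)} = 2 l$
$r{\left(z,I \right)} = 9 + I$ ($r{\left(z,I \right)} = 9 + \left(5 \cdot 0 I + I\right) = 9 + \left(0 I + I\right) = 9 + \left(0 + I\right) = 9 + I$)
$q = \sqrt{3} \approx 1.732$
$w = - 6 \sqrt{3}$ ($w = \sqrt{3} \cdot 2 \left(-3\right) = \sqrt{3} \left(-6\right) = - 6 \sqrt{3} \approx -10.392$)
$P{\left(A \right)} = - 6 \sqrt{3}$
$P{\left(r{\left(0,0 \right)} \right)} \left(8 + 7\right) = - 6 \sqrt{3} \left(8 + 7\right) = - 6 \sqrt{3} \cdot 15 = - 90 \sqrt{3}$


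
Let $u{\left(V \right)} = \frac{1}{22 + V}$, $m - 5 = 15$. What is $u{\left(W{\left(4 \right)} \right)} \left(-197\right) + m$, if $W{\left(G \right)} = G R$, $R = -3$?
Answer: $\frac{3}{10} \approx 0.3$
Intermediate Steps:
$m = 20$ ($m = 5 + 15 = 20$)
$W{\left(G \right)} = - 3 G$ ($W{\left(G \right)} = G \left(-3\right) = - 3 G$)
$u{\left(W{\left(4 \right)} \right)} \left(-197\right) + m = \frac{1}{22 - 12} \left(-197\right) + 20 = \frac{1}{10} \left(-197\right) + 20 = - \frac{197}{10} + 20 = \frac{3}{10}$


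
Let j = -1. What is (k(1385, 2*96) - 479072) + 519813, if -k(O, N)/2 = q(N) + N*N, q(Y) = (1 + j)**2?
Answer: -32987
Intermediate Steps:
q(Y) = 0 (q(Y) = (1 - 1)**2 = 0**2 = 0)
k(O, N) = -2*N**2 (k(O, N) = -2*(0 + N*N) = -2*(0 + N**2) = -2*N**2)
(k(1385, 2*96) - 479072) + 519813 = (-2*(2*96)**2 - 479072) + 519813 = (-2*192**2 - 479072) + 519813 = (-2*36864 - 479072) + 519813 = (-73728 - 479072) + 519813 = -552800 + 519813 = -32987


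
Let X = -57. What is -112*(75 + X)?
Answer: -2016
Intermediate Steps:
-112*(75 + X) = -112*(75 - 57) = -112*18 = -2016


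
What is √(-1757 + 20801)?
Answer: 138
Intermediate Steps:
√(-1757 + 20801) = √19044 = 138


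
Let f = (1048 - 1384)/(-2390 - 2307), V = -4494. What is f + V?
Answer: -3015426/671 ≈ -4493.9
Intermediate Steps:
f = 48/671 (f = -336/(-4697) = -336*(-1/4697) = 48/671 ≈ 0.071535)
f + V = 48/671 - 4494 = -3015426/671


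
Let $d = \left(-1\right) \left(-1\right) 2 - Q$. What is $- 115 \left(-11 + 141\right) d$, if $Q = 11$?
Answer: $134550$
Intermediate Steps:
$d = -9$ ($d = \left(-1\right) \left(-1\right) 2 - 11 = 1 \cdot 2 - 11 = 2 - 11 = -9$)
$- 115 \left(-11 + 141\right) d = - 115 \left(-11 + 141\right) \left(-9\right) = \left(-115\right) 130 \left(-9\right) = \left(-14950\right) \left(-9\right) = 134550$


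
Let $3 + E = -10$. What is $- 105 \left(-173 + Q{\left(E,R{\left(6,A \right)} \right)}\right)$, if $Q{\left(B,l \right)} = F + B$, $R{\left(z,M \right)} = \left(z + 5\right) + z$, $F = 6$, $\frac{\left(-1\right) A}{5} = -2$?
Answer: $18900$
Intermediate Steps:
$A = 10$ ($A = \left(-5\right) \left(-2\right) = 10$)
$E = -13$ ($E = -3 - 10 = -13$)
$R{\left(z,M \right)} = 5 + 2 z$ ($R{\left(z,M \right)} = \left(5 + z\right) + z = 5 + 2 z$)
$Q{\left(B,l \right)} = 6 + B$
$- 105 \left(-173 + Q{\left(E,R{\left(6,A \right)} \right)}\right) = - 105 \left(-173 + \left(6 - 13\right)\right) = - 105 \left(-173 - 7\right) = \left(-105\right) \left(-180\right) = 18900$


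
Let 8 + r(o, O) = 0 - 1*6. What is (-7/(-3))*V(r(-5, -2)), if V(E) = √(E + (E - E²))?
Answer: 28*I*√14/3 ≈ 34.922*I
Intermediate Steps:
r(o, O) = -14 (r(o, O) = -8 + (0 - 1*6) = -8 + (0 - 6) = -8 - 6 = -14)
V(E) = √(-E² + 2*E)
(-7/(-3))*V(r(-5, -2)) = (-7/(-3))*√(-14*(2 - 1*(-14))) = (-7*(-⅓))*√(-14*(2 + 14)) = 7*√(-14*16)/3 = 7*√(-224)/3 = 7*(4*I*√14)/3 = 28*I*√14/3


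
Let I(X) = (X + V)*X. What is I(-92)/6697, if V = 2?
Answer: 8280/6697 ≈ 1.2364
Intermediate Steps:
I(X) = X*(2 + X) (I(X) = (X + 2)*X = (2 + X)*X = X*(2 + X))
I(-92)/6697 = -92*(2 - 92)/6697 = -92*(-90)*(1/6697) = 8280*(1/6697) = 8280/6697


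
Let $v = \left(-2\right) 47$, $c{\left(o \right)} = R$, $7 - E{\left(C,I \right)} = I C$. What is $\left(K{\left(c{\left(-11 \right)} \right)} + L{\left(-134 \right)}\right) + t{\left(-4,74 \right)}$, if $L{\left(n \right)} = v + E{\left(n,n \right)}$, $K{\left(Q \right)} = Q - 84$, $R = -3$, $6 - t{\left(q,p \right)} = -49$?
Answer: $-18075$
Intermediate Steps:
$t{\left(q,p \right)} = 55$ ($t{\left(q,p \right)} = 6 - -49 = 6 + 49 = 55$)
$E{\left(C,I \right)} = 7 - C I$ ($E{\left(C,I \right)} = 7 - I C = 7 - C I$)
$c{\left(o \right)} = -3$
$K{\left(Q \right)} = -84 + Q$
$v = -94$
$L{\left(n \right)} = -87 - n^{2}$ ($L{\left(n \right)} = -94 - \left(-7 + n n\right) = -94 - \left(-7 + n^{2}\right) = -87 - n^{2}$)
$\left(K{\left(c{\left(-11 \right)} \right)} + L{\left(-134 \right)}\right) + t{\left(-4,74 \right)} = \left(\left(-84 - 3\right) - 18043\right) + 55 = \left(-87 - 18043\right) + 55 = -18130 + 55 = -18075$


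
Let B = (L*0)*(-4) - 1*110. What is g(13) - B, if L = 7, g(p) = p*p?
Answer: 279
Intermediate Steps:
g(p) = p²
B = -110 (B = (7*0)*(-4) - 1*110 = 0*(-4) - 110 = 0 - 110 = -110)
g(13) - B = 13² - 1*(-110) = 169 + 110 = 279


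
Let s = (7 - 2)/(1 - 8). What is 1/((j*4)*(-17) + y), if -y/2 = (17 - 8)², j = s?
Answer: -7/794 ≈ -0.0088161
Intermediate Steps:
s = -5/7 (s = 5/(-7) = 5*(-⅐) = -5/7 ≈ -0.71429)
j = -5/7 ≈ -0.71429
y = -162 (y = -2*(17 - 8)² = -2*9² = -2*81 = -162)
1/((j*4)*(-17) + y) = 1/(-5/7*4*(-17) - 162) = 1/(-20/7*(-17) - 162) = 1/(340/7 - 162) = 1/(-794/7) = -7/794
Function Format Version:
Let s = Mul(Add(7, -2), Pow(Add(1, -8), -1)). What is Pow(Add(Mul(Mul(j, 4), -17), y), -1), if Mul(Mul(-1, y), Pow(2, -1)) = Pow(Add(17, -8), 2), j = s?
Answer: Rational(-7, 794) ≈ -0.0088161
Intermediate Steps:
s = Rational(-5, 7) (s = Mul(5, Pow(-7, -1)) = Mul(5, Rational(-1, 7)) = Rational(-5, 7) ≈ -0.71429)
j = Rational(-5, 7) ≈ -0.71429
y = -162 (y = Mul(-2, Pow(Add(17, -8), 2)) = Mul(-2, Pow(9, 2)) = Mul(-2, 81) = -162)
Pow(Add(Mul(Mul(j, 4), -17), y), -1) = Pow(Add(Mul(Mul(Rational(-5, 7), 4), -17), -162), -1) = Pow(Add(Mul(Rational(-20, 7), -17), -162), -1) = Pow(Add(Rational(340, 7), -162), -1) = Pow(Rational(-794, 7), -1) = Rational(-7, 794)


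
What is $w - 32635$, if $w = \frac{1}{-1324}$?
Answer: $- \frac{43208741}{1324} \approx -32635.0$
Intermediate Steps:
$w = - \frac{1}{1324} \approx -0.00075529$
$w - 32635 = - \frac{1}{1324} - 32635 = - \frac{43208741}{1324}$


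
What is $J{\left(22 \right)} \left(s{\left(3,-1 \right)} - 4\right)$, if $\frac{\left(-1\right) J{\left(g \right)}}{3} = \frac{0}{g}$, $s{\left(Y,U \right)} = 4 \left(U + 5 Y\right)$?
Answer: $0$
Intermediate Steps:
$s{\left(Y,U \right)} = 4 U + 20 Y$
$J{\left(g \right)} = 0$ ($J{\left(g \right)} = - 3 \frac{0}{g} = \left(-3\right) 0 = 0$)
$J{\left(22 \right)} \left(s{\left(3,-1 \right)} - 4\right) = 0 \left(\left(4 \left(-1\right) + 20 \cdot 3\right) - 4\right) = 0 \left(\left(-4 + 60\right) - 4\right) = 0 \left(56 - 4\right) = 0 \cdot 52 = 0$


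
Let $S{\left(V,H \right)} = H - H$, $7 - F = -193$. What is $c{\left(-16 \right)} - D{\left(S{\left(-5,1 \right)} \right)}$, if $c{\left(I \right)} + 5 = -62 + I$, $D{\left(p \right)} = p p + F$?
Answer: $-283$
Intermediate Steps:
$F = 200$ ($F = 7 - -193 = 7 + 193 = 200$)
$S{\left(V,H \right)} = 0$
$D{\left(p \right)} = 200 + p^{2}$ ($D{\left(p \right)} = p p + 200 = p^{2} + 200 = 200 + p^{2}$)
$c{\left(I \right)} = -67 + I$ ($c{\left(I \right)} = -5 + \left(-62 + I\right) = -67 + I$)
$c{\left(-16 \right)} - D{\left(S{\left(-5,1 \right)} \right)} = \left(-67 - 16\right) - \left(200 + 0^{2}\right) = -83 - \left(200 + 0\right) = -83 - 200 = -283$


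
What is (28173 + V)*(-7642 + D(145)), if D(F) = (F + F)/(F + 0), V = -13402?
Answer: -112850440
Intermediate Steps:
D(F) = 2 (D(F) = (2*F)/F = 2)
(28173 + V)*(-7642 + D(145)) = (28173 - 13402)*(-7642 + 2) = 14771*(-7640) = -112850440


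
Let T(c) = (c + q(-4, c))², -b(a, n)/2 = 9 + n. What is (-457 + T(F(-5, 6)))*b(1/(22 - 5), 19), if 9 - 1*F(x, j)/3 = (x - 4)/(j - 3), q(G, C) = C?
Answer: -264712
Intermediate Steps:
F(x, j) = 27 - 3*(-4 + x)/(-3 + j) (F(x, j) = 27 - 3*(x - 4)/(j - 3) = 27 - 3*(-4 + x)/(-3 + j))
b(a, n) = -18 - 2*n (b(a, n) = -2*(9 + n) = -18 - 2*n)
T(c) = 4*c² (T(c) = (c + c)² = (2*c)² = 4*c²)
(-457 + T(F(-5, 6)))*b(1/(22 - 5), 19) = (-457 + 4*(3*(-23 - 1*(-5) + 9*6)/(-3 + 6))²)*(-18 - 2*19) = (-457 + 4*(3*(-23 + 5 + 54)/3)²)*(-18 - 38) = (-457 + 4*(3*(⅓)*36)²)*(-56) = (-457 + 4*36²)*(-56) = (-457 + 4*1296)*(-56) = (-457 + 5184)*(-56) = 4727*(-56) = -264712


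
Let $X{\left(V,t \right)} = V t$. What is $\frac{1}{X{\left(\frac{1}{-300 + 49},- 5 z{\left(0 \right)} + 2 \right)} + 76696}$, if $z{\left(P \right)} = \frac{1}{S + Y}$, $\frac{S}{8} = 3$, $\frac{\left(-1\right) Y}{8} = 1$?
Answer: $\frac{4016}{308011109} \approx 1.3038 \cdot 10^{-5}$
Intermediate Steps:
$Y = -8$ ($Y = \left(-8\right) 1 = -8$)
$S = 24$ ($S = 8 \cdot 3 = 24$)
$z{\left(P \right)} = \frac{1}{16}$ ($z{\left(P \right)} = \frac{1}{24 - 8} = \frac{1}{16}$)
$\frac{1}{X{\left(\frac{1}{-300 + 49},- 5 z{\left(0 \right)} + 2 \right)} + 76696} = \frac{1}{\frac{\left(-5\right) \frac{1}{16} + 2}{-300 + 49} + 76696} = \frac{1}{\frac{- \frac{5}{16} + 2}{-251} + 76696} = \frac{1}{\left(- \frac{1}{251}\right) \frac{27}{16} + 76696} = \frac{1}{- \frac{27}{4016} + 76696} = \frac{1}{\frac{308011109}{4016}} = \frac{4016}{308011109}$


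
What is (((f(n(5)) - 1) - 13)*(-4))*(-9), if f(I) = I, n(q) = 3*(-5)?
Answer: -1044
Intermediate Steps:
n(q) = -15
(((f(n(5)) - 1) - 13)*(-4))*(-9) = (((-15 - 1) - 13)*(-4))*(-9) = ((-16 - 13)*(-4))*(-9) = -29*(-4)*(-9) = 116*(-9) = -1044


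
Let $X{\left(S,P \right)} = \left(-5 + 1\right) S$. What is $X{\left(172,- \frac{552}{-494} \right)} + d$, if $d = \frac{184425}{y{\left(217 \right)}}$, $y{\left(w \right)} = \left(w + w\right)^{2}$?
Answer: $- \frac{129404503}{188356} \approx -687.02$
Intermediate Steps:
$y{\left(w \right)} = 4 w^{2}$ ($y{\left(w \right)} = \left(2 w\right)^{2} = 4 w^{2}$)
$X{\left(S,P \right)} = - 4 S$
$d = \frac{184425}{188356}$ ($d = \frac{184425}{4 \cdot 217^{2}} = \frac{184425}{4 \cdot 47089} = \frac{184425}{188356} \approx 0.97913$)
$X{\left(172,- \frac{552}{-494} \right)} + d = \left(-4\right) 172 + \frac{184425}{188356} = -688 + \frac{184425}{188356} = - \frac{129404503}{188356}$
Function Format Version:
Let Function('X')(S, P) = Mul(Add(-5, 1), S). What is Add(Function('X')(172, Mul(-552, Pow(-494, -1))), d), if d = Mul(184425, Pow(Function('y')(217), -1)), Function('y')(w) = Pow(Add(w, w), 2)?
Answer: Rational(-129404503, 188356) ≈ -687.02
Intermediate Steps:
Function('y')(w) = Mul(4, Pow(w, 2)) (Function('y')(w) = Pow(Mul(2, w), 2) = Mul(4, Pow(w, 2)))
Function('X')(S, P) = Mul(-4, S)
d = Rational(184425, 188356) (d = Mul(184425, Pow(Mul(4, Pow(217, 2)), -1)) = Mul(184425, Pow(Mul(4, 47089), -1)) = Mul(184425, Pow(188356, -1)) = Mul(184425, Rational(1, 188356)) = Rational(184425, 188356) ≈ 0.97913)
Add(Function('X')(172, Mul(-552, Pow(-494, -1))), d) = Add(Mul(-4, 172), Rational(184425, 188356)) = Add(-688, Rational(184425, 188356)) = Rational(-129404503, 188356)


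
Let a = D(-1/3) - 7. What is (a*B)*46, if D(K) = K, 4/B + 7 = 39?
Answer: -253/6 ≈ -42.167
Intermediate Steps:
B = ⅛ (B = 4/(-7 + 39) = 4/32 = 4*(1/32) = ⅛ ≈ 0.12500)
a = -22/3 (a = -1/3 - 7 = -1*⅓ - 7 = -⅓ - 7 = -22/3 ≈ -7.3333)
(a*B)*46 = -22/3*⅛*46 = -11/12*46 = -253/6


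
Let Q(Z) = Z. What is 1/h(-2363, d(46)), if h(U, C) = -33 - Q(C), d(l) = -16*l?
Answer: 1/703 ≈ 0.0014225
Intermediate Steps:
h(U, C) = -33 - C
1/h(-2363, d(46)) = 1/(-33 - (-16)*46) = 1/(-33 - 1*(-736)) = 1/(-33 + 736) = 1/703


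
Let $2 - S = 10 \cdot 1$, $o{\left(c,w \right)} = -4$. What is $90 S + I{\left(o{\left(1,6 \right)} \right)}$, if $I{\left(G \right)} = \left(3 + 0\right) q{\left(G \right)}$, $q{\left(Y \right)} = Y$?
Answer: $-732$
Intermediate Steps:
$S = -8$ ($S = 2 - 10 \cdot 1 = 2 - 10 = -8$)
$I{\left(G \right)} = 3 G$ ($I{\left(G \right)} = \left(3 + 0\right) G = 3 G$)
$90 S + I{\left(o{\left(1,6 \right)} \right)} = 90 \left(-8\right) + 3 \left(-4\right) = -720 - 12 = -732$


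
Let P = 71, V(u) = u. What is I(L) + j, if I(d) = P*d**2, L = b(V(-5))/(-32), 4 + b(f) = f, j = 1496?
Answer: 1537655/1024 ≈ 1501.6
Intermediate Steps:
b(f) = -4 + f
L = 9/32 (L = (-4 - 5)/(-32) = -9*(-1/32) = 9/32 ≈ 0.28125)
I(d) = 71*d**2
I(L) + j = 71*(9/32)**2 + 1496 = 71*(81/1024) + 1496 = 5751/1024 + 1496 = 1537655/1024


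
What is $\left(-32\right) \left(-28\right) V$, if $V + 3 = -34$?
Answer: $-33152$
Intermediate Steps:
$V = -37$ ($V = -3 - 34 = -37$)
$\left(-32\right) \left(-28\right) V = \left(-32\right) \left(-28\right) \left(-37\right) = 896 \left(-37\right) = -33152$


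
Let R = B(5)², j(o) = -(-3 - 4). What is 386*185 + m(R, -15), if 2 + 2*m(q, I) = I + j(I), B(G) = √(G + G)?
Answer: 71405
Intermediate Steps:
j(o) = 7 (j(o) = -1*(-7) = 7)
B(G) = √2*√G (B(G) = √(2*G) = √2*√G)
R = 10 (R = (√2*√5)² = (√10)² = 10)
m(q, I) = 5/2 + I/2 (m(q, I) = -1 + (I + 7)/2 = -1 + (7 + I)/2 = -1 + (7/2 + I/2) = 5/2 + I/2)
386*185 + m(R, -15) = 386*185 + (5/2 + (½)*(-15)) = 71410 + (5/2 - 15/2) = 71410 - 5 = 71405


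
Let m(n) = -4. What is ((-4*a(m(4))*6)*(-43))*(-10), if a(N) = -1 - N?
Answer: -30960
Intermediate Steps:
((-4*a(m(4))*6)*(-43))*(-10) = ((-4*(-1 - 1*(-4))*6)*(-43))*(-10) = ((-4*(-1 + 4)*6)*(-43))*(-10) = ((-4*3*6)*(-43))*(-10) = (-12*6*(-43))*(-10) = -72*(-43)*(-10) = 3096*(-10) = -30960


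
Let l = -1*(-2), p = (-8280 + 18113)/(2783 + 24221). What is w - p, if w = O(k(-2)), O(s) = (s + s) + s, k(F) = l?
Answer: 152191/27004 ≈ 5.6359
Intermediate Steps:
p = 9833/27004 ≈ 0.36413
l = 2
k(F) = 2
O(s) = 3*s (O(s) = 2*s + s = 3*s)
w = 6 (w = 3*2 = 6)
w - p = 6 - 1*9833/27004 = 6 - 9833/27004 = 152191/27004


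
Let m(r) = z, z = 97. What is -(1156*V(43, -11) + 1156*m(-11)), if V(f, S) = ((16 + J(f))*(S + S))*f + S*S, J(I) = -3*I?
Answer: -123826096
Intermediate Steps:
m(r) = 97
V(f, S) = S² + 2*S*f*(16 - 3*f) (V(f, S) = ((16 - 3*f)*(S + S))*f + S*S = ((16 - 3*f)*(2*S))*f + S² = (2*S*(16 - 3*f))*f + S² = 2*S*f*(16 - 3*f) + S² = S² + 2*S*f*(16 - 3*f))
-(1156*V(43, -11) + 1156*m(-11)) = -(112132 - 12716*(-11 - 6*43² + 32*43)) = -(112132 - 12716*(-11 - 6*1849 + 1376)) = -(112132 - 12716*(-11 - 11094 + 1376)) = -1156/(1/(97 - 11*(-9729))) = -1156/(1/(97 + 107019)) = -1156/(1/107116) = -1156/1/107116 = -1156*107116 = -123826096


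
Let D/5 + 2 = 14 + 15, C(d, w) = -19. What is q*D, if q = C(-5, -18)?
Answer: -2565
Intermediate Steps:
q = -19
D = 135 (D = -10 + 5*(14 + 15) = -10 + 5*29 = -10 + 145 = 135)
q*D = -19*135 = -2565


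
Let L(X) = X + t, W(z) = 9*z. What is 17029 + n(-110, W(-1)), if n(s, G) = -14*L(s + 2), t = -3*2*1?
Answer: 18625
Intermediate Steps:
t = -6 (t = -6*1 = -6)
L(X) = -6 + X (L(X) = X - 6 = -6 + X)
n(s, G) = 56 - 14*s (n(s, G) = -14*(-6 + (s + 2)) = -14*(-6 + (2 + s)) = -14*(-4 + s) = 56 - 14*s)
17029 + n(-110, W(-1)) = 17029 + (56 - 14*(-110)) = 17029 + (56 + 1540) = 17029 + 1596 = 18625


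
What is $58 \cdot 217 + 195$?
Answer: $12781$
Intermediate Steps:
$58 \cdot 217 + 195 = 12586 + 195 = 12781$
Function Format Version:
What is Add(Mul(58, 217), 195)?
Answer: 12781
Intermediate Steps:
Add(Mul(58, 217), 195) = Add(12586, 195) = 12781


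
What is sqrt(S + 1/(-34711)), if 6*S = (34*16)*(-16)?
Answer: 5*I*sqrt(629222715303)/104133 ≈ 38.088*I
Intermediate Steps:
S = -4352/3 (S = ((34*16)*(-16))/6 = (544*(-16))/6 = (1/6)*(-8704) = -4352/3 ≈ -1450.7)
sqrt(S + 1/(-34711)) = sqrt(-4352/3 + 1/(-34711)) = sqrt(-4352/3 - 1/34711) = sqrt(-151062275/104133) = 5*I*sqrt(629222715303)/104133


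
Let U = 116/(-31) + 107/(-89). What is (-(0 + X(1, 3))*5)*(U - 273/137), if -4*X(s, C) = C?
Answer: -9832590/377983 ≈ -26.013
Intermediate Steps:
X(s, C) = -C/4
U = -13641/2759 (U = 116*(-1/31) + 107*(-1/89) = -116/31 - 107/89 = -13641/2759 ≈ -4.9442)
(-(0 + X(1, 3))*5)*(U - 273/137) = (-(0 - ¼*3)*5)*(-13641/2759 - 273/137) = (-(0 - ¾)*5)*(-13641/2759 - 273*1/137) = (-1*(-¾)*5)*(-13641/2759 - 273/137) = ((¾)*5)*(-2622024/377983) = (15/4)*(-2622024/377983) = -9832590/377983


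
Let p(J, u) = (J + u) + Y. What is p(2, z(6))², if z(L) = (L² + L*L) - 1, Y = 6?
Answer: 6241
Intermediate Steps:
z(L) = -1 + 2*L² (z(L) = (L² + L²) - 1 = 2*L² - 1 = -1 + 2*L²)
p(J, u) = 6 + J + u (p(J, u) = (J + u) + 6 = 6 + J + u)
p(2, z(6))² = (6 + 2 + (-1 + 2*6²))² = (6 + 2 + (-1 + 2*36))² = (6 + 2 + (-1 + 72))² = (6 + 2 + 71)² = 79² = 6241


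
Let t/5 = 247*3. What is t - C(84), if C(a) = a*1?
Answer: 3621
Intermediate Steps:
C(a) = a
t = 3705 (t = 5*(247*3) = 5*741 = 3705)
t - C(84) = 3705 - 1*84 = 3705 - 84 = 3621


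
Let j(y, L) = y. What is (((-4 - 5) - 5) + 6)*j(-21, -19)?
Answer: 168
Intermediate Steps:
(((-4 - 5) - 5) + 6)*j(-21, -19) = (((-4 - 5) - 5) + 6)*(-21) = ((-9 - 5) + 6)*(-21) = (-14 + 6)*(-21) = -8*(-21) = 168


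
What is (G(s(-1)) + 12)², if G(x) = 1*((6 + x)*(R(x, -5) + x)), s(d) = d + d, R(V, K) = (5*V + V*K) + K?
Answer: 256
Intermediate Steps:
R(V, K) = K + 5*V + K*V (R(V, K) = (5*V + K*V) + K = K + 5*V + K*V)
s(d) = 2*d
G(x) = (-5 + x)*(6 + x) (G(x) = 1*((6 + x)*((-5 + 5*x - 5*x) + x)) = 1*((6 + x)*(-5 + x)) = 1*((-5 + x)*(6 + x)) = (-5 + x)*(6 + x))
(G(s(-1)) + 12)² = ((-30 + 2*(-1) + (2*(-1))²) + 12)² = ((-30 - 2 + (-2)²) + 12)² = ((-30 - 2 + 4) + 12)² = (-28 + 12)² = (-16)² = 256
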